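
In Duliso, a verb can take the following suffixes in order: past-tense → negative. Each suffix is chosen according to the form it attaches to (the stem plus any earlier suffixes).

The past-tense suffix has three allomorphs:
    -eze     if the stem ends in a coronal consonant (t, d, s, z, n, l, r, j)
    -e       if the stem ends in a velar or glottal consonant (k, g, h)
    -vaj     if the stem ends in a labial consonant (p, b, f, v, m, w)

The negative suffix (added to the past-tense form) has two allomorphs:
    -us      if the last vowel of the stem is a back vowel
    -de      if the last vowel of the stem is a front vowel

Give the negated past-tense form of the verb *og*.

ogede

*og* — final consonant /g/ (velar/glottal) → -e → *oge*.
The past-tense form *oge*: last vowel = /e/, a front vowel → -de → *ogede*.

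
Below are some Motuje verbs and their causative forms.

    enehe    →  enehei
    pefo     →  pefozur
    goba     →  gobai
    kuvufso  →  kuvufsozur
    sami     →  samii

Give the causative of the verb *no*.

nozur

Looking at the last vowel of each stem: -zur when the last vowel of the stem is a rounded vowel (*pefo*, *kuvufso*); -i when the last vowel of the stem is an unrounded vowel (*enehe*, *goba*, *sami*).
The last vowel of *no* is /o/, which is a rounded vowel, so the suffix is -zur, giving *nozur*.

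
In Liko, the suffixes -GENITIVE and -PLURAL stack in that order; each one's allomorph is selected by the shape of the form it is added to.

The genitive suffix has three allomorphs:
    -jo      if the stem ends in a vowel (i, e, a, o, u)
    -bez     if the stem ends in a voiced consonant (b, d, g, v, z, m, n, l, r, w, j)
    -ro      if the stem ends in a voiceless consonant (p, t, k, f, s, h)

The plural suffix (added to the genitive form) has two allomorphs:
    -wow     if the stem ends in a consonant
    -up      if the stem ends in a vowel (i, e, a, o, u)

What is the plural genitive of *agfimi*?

agfimijoup

Since the final sound of *agfimi* is /i/ (a vowel), it takes -jo, giving *agfimijo*.
The genitive form *agfimijo* — final sound /o/ (a vowel) → -up → *agfimijoup*.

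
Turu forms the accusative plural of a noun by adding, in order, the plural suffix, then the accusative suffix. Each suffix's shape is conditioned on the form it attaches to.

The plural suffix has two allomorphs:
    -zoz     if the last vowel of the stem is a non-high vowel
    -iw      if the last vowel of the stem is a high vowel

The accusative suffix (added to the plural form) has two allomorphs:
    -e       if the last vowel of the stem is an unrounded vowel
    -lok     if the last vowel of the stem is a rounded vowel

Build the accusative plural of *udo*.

udozozlok

*udo*: last vowel = /o/, a non-high vowel → -zoz → *udozoz*.
The last vowel of the plural form *udozoz* is /o/, which is a rounded vowel, so the accusative suffix is -lok, giving *udozozlok*.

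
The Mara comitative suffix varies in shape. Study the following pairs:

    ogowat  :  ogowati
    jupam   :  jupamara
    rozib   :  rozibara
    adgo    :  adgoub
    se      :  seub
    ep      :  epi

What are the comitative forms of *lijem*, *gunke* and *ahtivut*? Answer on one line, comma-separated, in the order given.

lijemara, gunkeub, ahtivuti

Looking at the final sound of each stem: -i when the stem ends in a voiceless consonant (*ogowat*, *ep*); -ara when the stem ends in a voiced consonant (*jupam*, *rozib*); -ub when the stem ends in a vowel (*adgo*, *se*).
*lijem* — final sound /m/ (a voiced consonant) → -ara → *lijemara*.
The final sound of *gunke* is /e/, which is a vowel, so the suffix is -ub, giving *gunkeub*.
Since the final sound of *ahtivut* is /t/ (a voiceless consonant), it takes -i, giving *ahtivuti*.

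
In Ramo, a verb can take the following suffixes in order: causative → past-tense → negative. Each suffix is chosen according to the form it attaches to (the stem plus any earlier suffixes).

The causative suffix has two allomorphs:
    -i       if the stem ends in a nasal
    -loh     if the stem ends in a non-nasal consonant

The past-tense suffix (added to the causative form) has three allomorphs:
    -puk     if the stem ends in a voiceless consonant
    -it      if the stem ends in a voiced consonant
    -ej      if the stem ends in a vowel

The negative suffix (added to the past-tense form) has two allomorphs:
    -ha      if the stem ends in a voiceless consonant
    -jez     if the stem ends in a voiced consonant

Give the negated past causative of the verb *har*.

The final consonant of *har* is /r/, which is non-nasal, so the causative suffix is -loh, giving *harloh*.
The final sound of the causative form *harloh* is /h/, which is a voiceless consonant, so the past-tense suffix is -puk, giving *harlohpuk*.
The past-tense form *harlohpuk* — final consonant /k/ (voiceless) → -ha → *harlohpukha*.

harlohpukha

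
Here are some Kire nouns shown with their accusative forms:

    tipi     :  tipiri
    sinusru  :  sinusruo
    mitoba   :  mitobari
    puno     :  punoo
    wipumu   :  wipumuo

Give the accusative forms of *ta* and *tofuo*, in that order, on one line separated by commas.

tari, tofuoo

The pattern is rounding harmony: -o when the last vowel of the stem is a rounded vowel (*sinusru*, *puno*, *wipumu*); -ri when the last vowel of the stem is an unrounded vowel (*tipi*, *mitoba*).
*ta* — last vowel /a/ (an unrounded vowel) → -ri → *tari*.
*tofuo*: last vowel = /o/, a rounded vowel → -o → *tofuoo*.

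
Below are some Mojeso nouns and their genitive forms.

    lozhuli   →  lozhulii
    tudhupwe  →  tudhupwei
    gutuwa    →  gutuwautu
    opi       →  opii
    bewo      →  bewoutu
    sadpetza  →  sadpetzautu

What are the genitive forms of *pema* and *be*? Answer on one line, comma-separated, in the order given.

The suffix is conditioned by the last vowel: -i when the last vowel of the stem is a front vowel (*lozhuli*, *tudhupwe*, *opi*); -utu when the last vowel of the stem is a back vowel (*gutuwa*, *bewo*, *sadpetza*).
*pema* — last vowel /a/ (a back vowel) → -utu → *pemautu*.
The last vowel of *be* is /e/, which is a front vowel, so the suffix is -i, giving *bei*.

pemautu, bei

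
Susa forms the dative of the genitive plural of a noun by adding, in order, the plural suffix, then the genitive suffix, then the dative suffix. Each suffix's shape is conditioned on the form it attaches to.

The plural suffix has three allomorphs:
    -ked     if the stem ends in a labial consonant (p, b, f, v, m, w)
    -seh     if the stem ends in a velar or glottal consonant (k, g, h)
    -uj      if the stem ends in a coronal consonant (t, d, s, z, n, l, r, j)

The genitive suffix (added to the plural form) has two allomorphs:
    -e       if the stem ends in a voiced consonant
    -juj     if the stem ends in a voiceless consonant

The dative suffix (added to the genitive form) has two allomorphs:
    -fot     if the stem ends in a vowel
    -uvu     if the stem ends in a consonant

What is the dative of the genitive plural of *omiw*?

omiwkedefot

The final consonant of *omiw* is /w/, which is labial, so the plural suffix is -ked, giving *omiwked*.
The plural form *omiwked*: final consonant = /d/, voiced → -e → *omiwkede*.
The genitive form *omiwkede*: final sound = /e/, a vowel → -fot → *omiwkedefot*.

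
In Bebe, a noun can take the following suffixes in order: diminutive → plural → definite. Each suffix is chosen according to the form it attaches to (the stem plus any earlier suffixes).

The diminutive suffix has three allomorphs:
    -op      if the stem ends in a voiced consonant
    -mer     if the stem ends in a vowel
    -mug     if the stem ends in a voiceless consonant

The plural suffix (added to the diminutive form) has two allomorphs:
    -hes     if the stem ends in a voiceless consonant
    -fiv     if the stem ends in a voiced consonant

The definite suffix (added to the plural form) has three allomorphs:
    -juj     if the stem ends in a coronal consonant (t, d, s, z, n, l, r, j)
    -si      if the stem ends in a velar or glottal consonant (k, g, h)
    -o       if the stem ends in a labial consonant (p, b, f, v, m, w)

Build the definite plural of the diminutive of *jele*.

*jele*: final sound = /e/, a vowel → -mer → *jelemer*.
The diminutive form *jelemer* — final consonant /r/ (voiced) → -fiv → *jelemerfiv*.
The plural form *jelemerfiv* — final consonant /v/ (labial) → -o → *jelemerfivo*.

jelemerfivo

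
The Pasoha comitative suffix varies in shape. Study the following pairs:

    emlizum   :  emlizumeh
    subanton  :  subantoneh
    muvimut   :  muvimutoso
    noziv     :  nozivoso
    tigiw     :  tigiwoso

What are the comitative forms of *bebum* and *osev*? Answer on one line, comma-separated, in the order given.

bebumeh, osevoso

The alternation tracks the final consonant of the stem — -eh when the stem ends in a nasal (*emlizum*, *subanton*); -oso when the stem ends in a non-nasal consonant (*muvimut*, *noziv*, *tigiw*).
*bebum* — final consonant /m/ (a nasal) → -eh → *bebumeh*.
The final consonant of *osev* is /v/, which is non-nasal, so the suffix is -oso, giving *osevoso*.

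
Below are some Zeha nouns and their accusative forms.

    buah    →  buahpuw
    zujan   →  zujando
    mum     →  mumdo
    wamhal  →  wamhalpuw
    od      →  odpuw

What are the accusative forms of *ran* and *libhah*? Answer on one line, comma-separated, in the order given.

rando, libhahpuw

The suffix is conditioned by the final consonant: -do when the stem ends in a nasal (*zujan*, *mum*); -puw when the stem ends in a non-nasal consonant (*buah*, *wamhal*, *od*).
*ran*: final consonant = /n/, a nasal → -do → *rando*.
*libhah*: final consonant = /h/, non-nasal → -puw → *libhahpuw*.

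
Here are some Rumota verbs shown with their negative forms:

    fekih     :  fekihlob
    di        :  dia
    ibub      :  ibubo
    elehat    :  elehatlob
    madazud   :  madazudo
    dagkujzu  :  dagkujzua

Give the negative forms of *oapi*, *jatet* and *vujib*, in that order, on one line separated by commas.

The alternation tracks the final sound of the stem — -lob when the stem ends in a voiceless consonant (*fekih*, *elehat*); -o when the stem ends in a voiced consonant (*ibub*, *madazud*); -a when the stem ends in a vowel (*di*, *dagkujzu*).
*oapi* — final sound /i/ (a vowel) → -a → *oapia*.
*jatet*: final sound = /t/, a voiceless consonant → -lob → *jatetlob*.
*vujib* — final sound /b/ (a voiced consonant) → -o → *vujibo*.

oapia, jatetlob, vujibo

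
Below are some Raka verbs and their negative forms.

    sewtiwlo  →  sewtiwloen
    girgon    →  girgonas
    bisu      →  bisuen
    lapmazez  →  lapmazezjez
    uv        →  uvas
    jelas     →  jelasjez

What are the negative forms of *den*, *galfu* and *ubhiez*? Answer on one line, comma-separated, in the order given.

The suffix is conditioned by the final sound: -jez when the stem ends in a sibilant (*lapmazez*, *jelas*); -as when the stem ends in a non-sibilant consonant (*girgon*, *uv*); -en when the stem ends in a vowel (*sewtiwlo*, *bisu*).
Since the final sound of *den* is /n/ (a non-sibilant consonant), it takes -as, giving *denas*.
The final sound of *galfu* is /u/, which is a vowel, so the suffix is -en, giving *galfuen*.
The final sound of *ubhiez* is /z/, which is a sibilant, so the suffix is -jez, giving *ubhiezjez*.

denas, galfuen, ubhiezjez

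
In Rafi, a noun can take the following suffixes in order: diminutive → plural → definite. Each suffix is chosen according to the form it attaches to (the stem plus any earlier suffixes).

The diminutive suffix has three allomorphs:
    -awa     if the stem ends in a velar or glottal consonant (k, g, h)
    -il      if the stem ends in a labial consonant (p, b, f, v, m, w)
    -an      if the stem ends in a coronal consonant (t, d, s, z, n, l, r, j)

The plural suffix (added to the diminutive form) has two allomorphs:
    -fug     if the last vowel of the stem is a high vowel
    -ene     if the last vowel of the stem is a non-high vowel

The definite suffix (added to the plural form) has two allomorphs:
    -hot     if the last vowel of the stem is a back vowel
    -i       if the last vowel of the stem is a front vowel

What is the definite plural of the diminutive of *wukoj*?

*wukoj*: final consonant = /j/, coronal → -an → *wukojan*.
The diminutive form *wukojan* — last vowel /a/ (a non-high vowel) → -ene → *wukojanene*.
The plural form *wukojanene* — last vowel /e/ (a front vowel) → -i → *wukojanenei*.

wukojanenei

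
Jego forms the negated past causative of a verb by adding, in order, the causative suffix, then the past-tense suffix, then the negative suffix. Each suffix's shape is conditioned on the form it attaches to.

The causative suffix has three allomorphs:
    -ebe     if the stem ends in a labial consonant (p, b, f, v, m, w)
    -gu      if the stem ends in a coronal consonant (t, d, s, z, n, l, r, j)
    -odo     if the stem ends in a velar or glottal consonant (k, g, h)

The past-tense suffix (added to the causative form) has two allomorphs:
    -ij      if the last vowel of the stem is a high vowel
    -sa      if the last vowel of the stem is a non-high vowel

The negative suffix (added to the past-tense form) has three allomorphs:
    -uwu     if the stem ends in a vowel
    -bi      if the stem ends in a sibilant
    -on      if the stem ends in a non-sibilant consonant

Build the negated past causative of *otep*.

otepebesauwu

*otep* — final consonant /p/ (labial) → -ebe → *otepebe*.
The last vowel of the causative form *otepebe* is /e/, which is a non-high vowel, so the past-tense suffix is -sa, giving *otepebesa*.
The final sound of the past-tense form *otepebesa* is /a/, which is a vowel, so the negative suffix is -uwu, giving *otepebesauwu*.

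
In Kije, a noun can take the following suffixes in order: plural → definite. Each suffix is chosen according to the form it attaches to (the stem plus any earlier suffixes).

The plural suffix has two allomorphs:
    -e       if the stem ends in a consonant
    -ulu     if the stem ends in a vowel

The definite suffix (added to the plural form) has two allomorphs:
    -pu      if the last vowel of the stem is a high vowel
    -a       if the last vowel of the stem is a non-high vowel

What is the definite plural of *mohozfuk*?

mohozfukea

The final sound of *mohozfuk* is /k/, which is a consonant, so the plural suffix is -e, giving *mohozfuke*.
Since the last vowel of the plural form *mohozfuke* is /e/ (a non-high vowel), it takes -a, giving *mohozfukea*.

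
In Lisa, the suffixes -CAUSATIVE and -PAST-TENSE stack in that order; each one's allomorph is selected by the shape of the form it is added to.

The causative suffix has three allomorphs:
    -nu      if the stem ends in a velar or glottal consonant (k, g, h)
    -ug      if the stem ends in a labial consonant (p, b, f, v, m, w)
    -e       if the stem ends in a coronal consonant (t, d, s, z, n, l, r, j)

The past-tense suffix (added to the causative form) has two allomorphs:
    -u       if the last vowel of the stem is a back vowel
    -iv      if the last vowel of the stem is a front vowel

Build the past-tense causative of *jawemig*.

*jawemig*: final consonant = /g/, velar/glottal → -nu → *jawemignu*.
The causative form *jawemignu*: last vowel = /u/, a back vowel → -u → *jawemignuu*.

jawemignuu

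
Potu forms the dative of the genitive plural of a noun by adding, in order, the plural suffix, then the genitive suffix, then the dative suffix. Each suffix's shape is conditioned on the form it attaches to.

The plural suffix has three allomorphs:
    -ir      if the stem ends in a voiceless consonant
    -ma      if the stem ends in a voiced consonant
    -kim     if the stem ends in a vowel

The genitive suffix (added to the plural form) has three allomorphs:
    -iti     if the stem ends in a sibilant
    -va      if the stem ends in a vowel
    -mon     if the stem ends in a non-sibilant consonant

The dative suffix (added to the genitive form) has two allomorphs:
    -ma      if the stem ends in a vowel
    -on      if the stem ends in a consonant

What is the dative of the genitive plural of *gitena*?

*gitena* — final sound /a/ (a vowel) → -kim → *gitenakim*.
The plural form *gitenakim* — final sound /m/ (a non-sibilant consonant) → -mon → *gitenakimmon*.
The genitive form *gitenakimmon*: final sound = /n/, a consonant → -on → *gitenakimmonon*.

gitenakimmonon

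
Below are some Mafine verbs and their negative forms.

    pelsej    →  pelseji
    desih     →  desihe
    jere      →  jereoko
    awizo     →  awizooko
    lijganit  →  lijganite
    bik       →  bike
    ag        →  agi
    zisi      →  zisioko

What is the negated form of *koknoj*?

The alternation tracks the final sound of the stem — -e when the stem ends in a voiceless consonant (*desih*, *lijganit*, *bik*); -i when the stem ends in a voiced consonant (*pelsej*, *ag*); -oko when the stem ends in a vowel (*jere*, *awizo*, *zisi*).
Since the final sound of *koknoj* is /j/ (a voiced consonant), it takes -i, giving *koknoji*.

koknoji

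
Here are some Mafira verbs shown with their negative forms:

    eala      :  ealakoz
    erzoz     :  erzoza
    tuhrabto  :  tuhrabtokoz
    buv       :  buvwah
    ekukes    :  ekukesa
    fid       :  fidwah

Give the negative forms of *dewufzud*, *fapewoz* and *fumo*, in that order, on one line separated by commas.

dewufzudwah, fapewoza, fumokoz

The suffix is conditioned by the final sound: -a when the stem ends in a sibilant (*erzoz*, *ekukes*); -wah when the stem ends in a non-sibilant consonant (*buv*, *fid*); -koz when the stem ends in a vowel (*eala*, *tuhrabto*).
*dewufzud* — final sound /d/ (a non-sibilant consonant) → -wah → *dewufzudwah*.
*fapewoz* — final sound /z/ (a sibilant) → -a → *fapewoza*.
*fumo*: final sound = /o/, a vowel → -koz → *fumokoz*.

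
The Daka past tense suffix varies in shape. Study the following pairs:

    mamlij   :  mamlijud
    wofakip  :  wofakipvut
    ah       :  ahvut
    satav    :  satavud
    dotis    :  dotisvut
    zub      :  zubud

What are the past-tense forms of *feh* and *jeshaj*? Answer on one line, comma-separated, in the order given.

fehvut, jeshajud

Looking at the final consonant of each stem: -vut when the stem ends in a voiceless consonant (*wofakip*, *ah*, *dotis*); -ud when the stem ends in a voiced consonant (*mamlij*, *satav*, *zub*).
*feh*: final consonant = /h/, voiceless → -vut → *fehvut*.
*jeshaj*: final consonant = /j/, voiced → -ud → *jeshajud*.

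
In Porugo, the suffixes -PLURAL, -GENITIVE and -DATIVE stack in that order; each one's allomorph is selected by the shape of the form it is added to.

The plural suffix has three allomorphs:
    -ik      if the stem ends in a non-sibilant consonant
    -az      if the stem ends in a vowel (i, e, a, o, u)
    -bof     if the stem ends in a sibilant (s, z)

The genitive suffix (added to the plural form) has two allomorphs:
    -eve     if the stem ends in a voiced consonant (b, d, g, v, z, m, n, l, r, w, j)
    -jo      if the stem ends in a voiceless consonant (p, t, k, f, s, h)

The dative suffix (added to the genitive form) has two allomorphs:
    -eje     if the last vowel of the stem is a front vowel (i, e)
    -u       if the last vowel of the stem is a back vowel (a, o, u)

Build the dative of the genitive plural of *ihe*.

Since the final sound of *ihe* is /e/ (a vowel), it takes -az, giving *iheaz*.
The plural form *iheaz*: final consonant = /z/, voiced → -eve → *iheazeve*.
Since the last vowel of the genitive form *iheazeve* is /e/ (a front vowel), it takes -eje, giving *iheazeveeje*.

iheazeveeje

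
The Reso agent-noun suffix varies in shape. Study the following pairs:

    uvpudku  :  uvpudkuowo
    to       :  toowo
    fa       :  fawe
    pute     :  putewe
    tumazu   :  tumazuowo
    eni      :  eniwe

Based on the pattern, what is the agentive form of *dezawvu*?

dezawvuowo

The pattern is rounding harmony: -owo when the last vowel of the stem is a rounded vowel (*uvpudku*, *to*, *tumazu*); -we when the last vowel of the stem is an unrounded vowel (*fa*, *pute*, *eni*).
Since the last vowel of *dezawvu* is /u/ (a rounded vowel), it takes -owo, giving *dezawvuowo*.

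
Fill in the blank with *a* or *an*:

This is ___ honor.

The indefinite article is chosen by the initial *sound* of the following word, not its spelling.
*honor* begins with the sound /ɒ/ (silent h) — a vowel sound.
So the article is *an*: This is an honor.

an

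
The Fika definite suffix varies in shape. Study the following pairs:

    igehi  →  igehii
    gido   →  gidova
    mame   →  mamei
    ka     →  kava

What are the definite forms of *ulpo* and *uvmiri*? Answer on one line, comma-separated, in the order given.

The pattern is front/back vowel harmony: -i when the last vowel of the stem is a front vowel (*igehi*, *mame*); -va when the last vowel of the stem is a back vowel (*gido*, *ka*).
*ulpo* — last vowel /o/ (a back vowel) → -va → *ulpova*.
*uvmiri*: last vowel = /i/, a front vowel → -i → *uvmirii*.

ulpova, uvmirii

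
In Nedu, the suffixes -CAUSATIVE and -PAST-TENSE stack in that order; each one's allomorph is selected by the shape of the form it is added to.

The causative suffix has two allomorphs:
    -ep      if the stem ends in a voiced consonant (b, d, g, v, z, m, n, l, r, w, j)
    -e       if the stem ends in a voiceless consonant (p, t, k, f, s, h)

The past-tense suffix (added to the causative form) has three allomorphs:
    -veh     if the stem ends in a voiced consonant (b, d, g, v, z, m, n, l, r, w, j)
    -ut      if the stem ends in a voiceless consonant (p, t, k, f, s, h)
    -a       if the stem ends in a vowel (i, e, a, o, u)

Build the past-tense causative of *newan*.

*newan*: final consonant = /n/, voiced → -ep → *newanep*.
Since the final sound of the causative form *newanep* is /p/ (a voiceless consonant), it takes -ut, giving *newaneput*.

newaneput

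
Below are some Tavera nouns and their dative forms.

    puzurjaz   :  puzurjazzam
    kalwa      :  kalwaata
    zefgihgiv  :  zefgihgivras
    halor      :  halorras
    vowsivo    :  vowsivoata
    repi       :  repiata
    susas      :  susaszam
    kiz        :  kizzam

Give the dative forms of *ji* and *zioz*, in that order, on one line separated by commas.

jiata, ziozzam

The alternation tracks the final sound of the stem — -zam when the stem ends in a sibilant (*puzurjaz*, *susas*, *kiz*); -ras when the stem ends in a non-sibilant consonant (*zefgihgiv*, *halor*); -ata when the stem ends in a vowel (*kalwa*, *vowsivo*, *repi*).
*ji*: final sound = /i/, a vowel → -ata → *jiata*.
Since the final sound of *zioz* is /z/ (a sibilant), it takes -zam, giving *ziozzam*.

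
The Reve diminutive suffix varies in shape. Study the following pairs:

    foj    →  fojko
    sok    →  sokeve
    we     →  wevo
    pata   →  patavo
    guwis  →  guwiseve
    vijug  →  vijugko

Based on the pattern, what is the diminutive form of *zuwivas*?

zuwivaseve

Looking at the final sound of each stem: -eve when the stem ends in a voiceless consonant (*sok*, *guwis*); -ko when the stem ends in a voiced consonant (*foj*, *vijug*); -vo when the stem ends in a vowel (*we*, *pata*).
The final sound of *zuwivas* is /s/, which is a voiceless consonant, so the suffix is -eve, giving *zuwivaseve*.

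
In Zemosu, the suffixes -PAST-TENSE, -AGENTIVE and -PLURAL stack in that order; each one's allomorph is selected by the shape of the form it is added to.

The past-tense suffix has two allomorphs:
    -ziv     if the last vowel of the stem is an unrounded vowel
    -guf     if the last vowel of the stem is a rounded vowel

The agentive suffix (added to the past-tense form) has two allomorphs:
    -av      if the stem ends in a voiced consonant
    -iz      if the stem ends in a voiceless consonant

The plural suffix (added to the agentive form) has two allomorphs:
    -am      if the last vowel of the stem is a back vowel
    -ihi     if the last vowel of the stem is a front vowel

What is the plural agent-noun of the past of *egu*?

*egu* — last vowel /u/ (a rounded vowel) → -guf → *eguguf*.
The final consonant of the past-tense form *eguguf* is /f/, which is voiceless, so the agentive suffix is -iz, giving *egugufiz*.
The last vowel of the agentive form *egugufiz* is /i/, which is a front vowel, so the plural suffix is -ihi, giving *egugufizihi*.

egugufizihi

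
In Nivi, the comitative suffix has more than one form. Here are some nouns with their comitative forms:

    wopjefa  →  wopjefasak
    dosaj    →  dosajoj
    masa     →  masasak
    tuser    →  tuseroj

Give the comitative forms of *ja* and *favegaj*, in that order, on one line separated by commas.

The suffix is conditioned by the final sound: -oj when the stem ends in a consonant (*dosaj*, *tuser*); -sak when the stem ends in a vowel (*wopjefa*, *masa*).
*ja* — final sound /a/ (a vowel) → -sak → *jasak*.
*favegaj*: final sound = /j/, a consonant → -oj → *favegajoj*.

jasak, favegajoj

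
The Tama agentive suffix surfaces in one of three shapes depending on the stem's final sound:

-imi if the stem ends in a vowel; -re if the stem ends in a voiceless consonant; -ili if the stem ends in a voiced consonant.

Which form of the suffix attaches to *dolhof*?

The final sound of *dolhof* is /f/, which is a voiceless consonant, so the suffix is -re.

-re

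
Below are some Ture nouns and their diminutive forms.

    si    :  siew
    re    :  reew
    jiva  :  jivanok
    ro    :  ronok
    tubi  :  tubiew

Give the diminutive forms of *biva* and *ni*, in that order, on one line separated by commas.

bivanok, niew

The pattern is front/back vowel harmony: -ew when the last vowel of the stem is a front vowel (*si*, *re*, *tubi*); -nok when the last vowel of the stem is a back vowel (*jiva*, *ro*).
*biva*: last vowel = /a/, a back vowel → -nok → *bivanok*.
Since the last vowel of *ni* is /i/ (a front vowel), it takes -ew, giving *niew*.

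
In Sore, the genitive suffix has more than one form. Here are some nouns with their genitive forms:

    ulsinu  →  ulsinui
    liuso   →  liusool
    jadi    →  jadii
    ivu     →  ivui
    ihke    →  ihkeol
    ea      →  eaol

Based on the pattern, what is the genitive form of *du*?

dui

The suffix is conditioned by the last vowel: -i when the last vowel of the stem is a high vowel (*ulsinu*, *jadi*, *ivu*); -ol when the last vowel of the stem is a non-high vowel (*liuso*, *ihke*, *ea*).
*du*: last vowel = /u/, a high vowel → -i → *dui*.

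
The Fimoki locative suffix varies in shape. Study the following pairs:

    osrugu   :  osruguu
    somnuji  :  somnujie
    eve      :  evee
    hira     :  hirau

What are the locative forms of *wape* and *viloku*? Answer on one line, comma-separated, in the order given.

The suffix is conditioned by the last vowel: -e when the last vowel of the stem is a front vowel (*somnuji*, *eve*); -u when the last vowel of the stem is a back vowel (*osrugu*, *hira*).
Since the last vowel of *wape* is /e/ (a front vowel), it takes -e, giving *wapee*.
*viloku*: last vowel = /u/, a back vowel → -u → *vilokuu*.

wapee, vilokuu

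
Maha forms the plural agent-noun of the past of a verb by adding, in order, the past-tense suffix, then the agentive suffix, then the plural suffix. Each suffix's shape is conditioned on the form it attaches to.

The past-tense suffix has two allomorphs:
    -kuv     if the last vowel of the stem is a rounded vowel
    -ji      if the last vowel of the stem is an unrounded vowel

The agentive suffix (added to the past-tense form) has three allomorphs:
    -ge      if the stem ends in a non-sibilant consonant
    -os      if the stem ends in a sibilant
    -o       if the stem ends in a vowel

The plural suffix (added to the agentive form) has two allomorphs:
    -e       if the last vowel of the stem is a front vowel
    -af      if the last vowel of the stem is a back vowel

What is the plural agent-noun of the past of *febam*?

febamjioaf

*febam* — last vowel /a/ (an unrounded vowel) → -ji → *febamji*.
The past-tense form *febamji*: final sound = /i/, a vowel → -o → *febamjio*.
The last vowel of the agentive form *febamjio* is /o/, which is a back vowel, so the plural suffix is -af, giving *febamjioaf*.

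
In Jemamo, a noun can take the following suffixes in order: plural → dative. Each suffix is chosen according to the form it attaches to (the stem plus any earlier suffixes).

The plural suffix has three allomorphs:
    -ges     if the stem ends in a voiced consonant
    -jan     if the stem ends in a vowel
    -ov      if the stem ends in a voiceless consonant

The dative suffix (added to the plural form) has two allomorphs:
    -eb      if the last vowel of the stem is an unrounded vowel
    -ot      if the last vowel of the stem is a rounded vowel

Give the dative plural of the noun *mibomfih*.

Since the final sound of *mibomfih* is /h/ (a voiceless consonant), it takes -ov, giving *mibomfihov*.
The plural form *mibomfihov* — last vowel /o/ (a rounded vowel) → -ot → *mibomfihovot*.

mibomfihovot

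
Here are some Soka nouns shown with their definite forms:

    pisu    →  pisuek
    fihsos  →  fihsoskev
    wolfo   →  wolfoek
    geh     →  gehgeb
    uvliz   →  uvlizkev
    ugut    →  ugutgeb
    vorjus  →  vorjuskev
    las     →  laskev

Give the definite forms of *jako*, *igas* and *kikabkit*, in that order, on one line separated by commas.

jakoek, igaskev, kikabkitgeb

The pattern is sibilance of the final sound: -kev when the stem ends in a sibilant (*fihsos*, *uvliz*, *vorjus*, *las*); -geb when the stem ends in a non-sibilant consonant (*geh*, *ugut*); -ek when the stem ends in a vowel (*pisu*, *wolfo*).
*jako* — final sound /o/ (a vowel) → -ek → *jakoek*.
Since the final sound of *igas* is /s/ (a sibilant), it takes -kev, giving *igaskev*.
Since the final sound of *kikabkit* is /t/ (a non-sibilant consonant), it takes -geb, giving *kikabkitgeb*.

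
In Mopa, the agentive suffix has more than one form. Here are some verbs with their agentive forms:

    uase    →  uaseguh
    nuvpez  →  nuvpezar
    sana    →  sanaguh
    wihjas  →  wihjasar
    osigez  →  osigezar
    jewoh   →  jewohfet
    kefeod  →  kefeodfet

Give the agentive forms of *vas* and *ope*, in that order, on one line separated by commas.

vasar, opeguh

The suffix is conditioned by the final sound: -ar when the stem ends in a sibilant (*nuvpez*, *wihjas*, *osigez*); -fet when the stem ends in a non-sibilant consonant (*jewoh*, *kefeod*); -guh when the stem ends in a vowel (*uase*, *sana*).
Since the final sound of *vas* is /s/ (a sibilant), it takes -ar, giving *vasar*.
*ope* — final sound /e/ (a vowel) → -guh → *opeguh*.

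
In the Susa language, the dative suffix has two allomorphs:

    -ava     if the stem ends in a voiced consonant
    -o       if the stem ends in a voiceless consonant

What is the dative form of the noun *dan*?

danava

The final consonant of *dan* is /n/, which is voiced, so the suffix is -ava, giving *danava*.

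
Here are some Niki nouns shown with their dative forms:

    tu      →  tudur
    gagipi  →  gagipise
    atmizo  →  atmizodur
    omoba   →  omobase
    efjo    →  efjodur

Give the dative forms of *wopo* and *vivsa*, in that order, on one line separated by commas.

wopodur, vivsase

The suffix is conditioned by the last vowel: -dur when the last vowel of the stem is a rounded vowel (*tu*, *atmizo*, *efjo*); -se when the last vowel of the stem is an unrounded vowel (*gagipi*, *omoba*).
The last vowel of *wopo* is /o/, which is a rounded vowel, so the suffix is -dur, giving *wopodur*.
Since the last vowel of *vivsa* is /a/ (an unrounded vowel), it takes -se, giving *vivsase*.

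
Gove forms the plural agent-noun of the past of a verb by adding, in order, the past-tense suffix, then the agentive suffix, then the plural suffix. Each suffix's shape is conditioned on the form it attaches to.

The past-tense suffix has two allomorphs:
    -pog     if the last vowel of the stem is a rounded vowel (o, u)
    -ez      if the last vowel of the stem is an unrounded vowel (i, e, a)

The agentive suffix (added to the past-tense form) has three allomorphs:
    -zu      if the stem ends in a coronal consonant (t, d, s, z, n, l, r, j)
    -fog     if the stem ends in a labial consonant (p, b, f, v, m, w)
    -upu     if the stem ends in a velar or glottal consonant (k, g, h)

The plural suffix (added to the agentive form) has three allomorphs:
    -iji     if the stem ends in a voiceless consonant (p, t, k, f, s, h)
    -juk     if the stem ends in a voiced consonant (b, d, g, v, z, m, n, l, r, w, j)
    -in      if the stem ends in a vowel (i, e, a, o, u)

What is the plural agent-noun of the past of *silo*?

silopogupuin

Since the last vowel of *silo* is /o/ (a rounded vowel), it takes -pog, giving *silopog*.
The final consonant of the past-tense form *silopog* is /g/, which is velar/glottal, so the agentive suffix is -upu, giving *silopogupu*.
The final sound of the agentive form *silopogupu* is /u/, which is a vowel, so the plural suffix is -in, giving *silopogupuin*.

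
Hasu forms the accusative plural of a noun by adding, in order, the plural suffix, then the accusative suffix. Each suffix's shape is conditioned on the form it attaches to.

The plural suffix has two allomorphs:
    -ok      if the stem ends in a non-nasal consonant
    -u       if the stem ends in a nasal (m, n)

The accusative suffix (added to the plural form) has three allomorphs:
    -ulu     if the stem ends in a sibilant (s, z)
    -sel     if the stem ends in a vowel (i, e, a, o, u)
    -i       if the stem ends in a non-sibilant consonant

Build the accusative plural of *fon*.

The final consonant of *fon* is /n/, which is a nasal, so the plural suffix is -u, giving *fonu*.
Since the final sound of the plural form *fonu* is /u/ (a vowel), it takes -sel, giving *fonusel*.

fonusel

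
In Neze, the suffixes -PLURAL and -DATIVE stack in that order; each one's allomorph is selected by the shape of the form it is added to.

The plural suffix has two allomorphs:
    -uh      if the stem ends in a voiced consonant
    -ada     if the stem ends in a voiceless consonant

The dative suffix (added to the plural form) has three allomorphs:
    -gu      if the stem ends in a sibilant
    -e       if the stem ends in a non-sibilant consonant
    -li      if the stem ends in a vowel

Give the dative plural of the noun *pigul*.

The final consonant of *pigul* is /l/, which is voiced, so the plural suffix is -uh, giving *piguluh*.
The final sound of the plural form *piguluh* is /h/, which is a non-sibilant consonant, so the dative suffix is -e, giving *piguluhe*.

piguluhe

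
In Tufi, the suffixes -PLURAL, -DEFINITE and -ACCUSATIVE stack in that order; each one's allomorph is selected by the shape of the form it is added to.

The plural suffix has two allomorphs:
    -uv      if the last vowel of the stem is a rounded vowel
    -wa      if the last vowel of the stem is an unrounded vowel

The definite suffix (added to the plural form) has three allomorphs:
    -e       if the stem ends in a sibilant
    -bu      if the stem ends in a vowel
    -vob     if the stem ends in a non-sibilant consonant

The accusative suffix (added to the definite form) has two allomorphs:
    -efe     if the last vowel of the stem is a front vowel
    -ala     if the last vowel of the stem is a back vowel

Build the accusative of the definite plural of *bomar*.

bomarwabuala

*bomar* — last vowel /a/ (an unrounded vowel) → -wa → *bomarwa*.
The final sound of the plural form *bomarwa* is /a/, which is a vowel, so the definite suffix is -bu, giving *bomarwabu*.
The definite form *bomarwabu* — last vowel /u/ (a back vowel) → -ala → *bomarwabuala*.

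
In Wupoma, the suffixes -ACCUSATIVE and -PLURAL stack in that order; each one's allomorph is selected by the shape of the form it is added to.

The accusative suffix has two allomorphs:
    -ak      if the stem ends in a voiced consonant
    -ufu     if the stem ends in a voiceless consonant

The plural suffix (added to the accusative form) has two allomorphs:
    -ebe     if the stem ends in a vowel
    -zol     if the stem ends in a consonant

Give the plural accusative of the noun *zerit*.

zeritufuebe

*zerit*: final consonant = /t/, voiceless → -ufu → *zeritufu*.
The accusative form *zeritufu*: final sound = /u/, a vowel → -ebe → *zeritufuebe*.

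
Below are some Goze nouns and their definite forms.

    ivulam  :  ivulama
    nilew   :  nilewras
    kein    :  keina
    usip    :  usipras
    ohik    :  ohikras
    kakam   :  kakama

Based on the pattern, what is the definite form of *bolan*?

bolana

The pattern is nasality of the final consonant: -a when the stem ends in a nasal (*ivulam*, *kein*, *kakam*); -ras when the stem ends in a non-nasal consonant (*nilew*, *usip*, *ohik*).
The final consonant of *bolan* is /n/, which is a nasal, so the suffix is -a, giving *bolana*.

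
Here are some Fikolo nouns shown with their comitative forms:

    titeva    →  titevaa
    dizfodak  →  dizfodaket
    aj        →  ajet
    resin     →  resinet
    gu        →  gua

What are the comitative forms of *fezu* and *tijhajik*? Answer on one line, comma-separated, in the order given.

The alternation tracks the final sound of the stem — -et when the stem ends in a consonant (*dizfodak*, *aj*, *resin*); -a when the stem ends in a vowel (*titeva*, *gu*).
*fezu*: final sound = /u/, a vowel → -a → *fezua*.
Since the final sound of *tijhajik* is /k/ (a consonant), it takes -et, giving *tijhajiket*.

fezua, tijhajiket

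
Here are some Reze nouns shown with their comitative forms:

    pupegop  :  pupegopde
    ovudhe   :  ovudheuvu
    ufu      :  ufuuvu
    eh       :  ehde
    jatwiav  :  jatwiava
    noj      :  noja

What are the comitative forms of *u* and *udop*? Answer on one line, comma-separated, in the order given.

uuvu, udopde

Looking at the final sound of each stem: -de when the stem ends in a voiceless consonant (*pupegop*, *eh*); -a when the stem ends in a voiced consonant (*jatwiav*, *noj*); -uvu when the stem ends in a vowel (*ovudhe*, *ufu*).
*u* — final sound /u/ (a vowel) → -uvu → *uuvu*.
*udop*: final sound = /p/, a voiceless consonant → -de → *udopde*.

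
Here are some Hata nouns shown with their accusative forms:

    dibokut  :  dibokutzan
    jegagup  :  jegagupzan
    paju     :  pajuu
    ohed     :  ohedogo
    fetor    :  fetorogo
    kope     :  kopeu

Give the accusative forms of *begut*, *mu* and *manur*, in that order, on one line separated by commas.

begutzan, muu, manurogo

Looking at the final sound of each stem: -zan when the stem ends in a voiceless consonant (*dibokut*, *jegagup*); -ogo when the stem ends in a voiced consonant (*ohed*, *fetor*); -u when the stem ends in a vowel (*paju*, *kope*).
*begut*: final sound = /t/, a voiceless consonant → -zan → *begutzan*.
Since the final sound of *mu* is /u/ (a vowel), it takes -u, giving *muu*.
The final sound of *manur* is /r/, which is a voiced consonant, so the suffix is -ogo, giving *manurogo*.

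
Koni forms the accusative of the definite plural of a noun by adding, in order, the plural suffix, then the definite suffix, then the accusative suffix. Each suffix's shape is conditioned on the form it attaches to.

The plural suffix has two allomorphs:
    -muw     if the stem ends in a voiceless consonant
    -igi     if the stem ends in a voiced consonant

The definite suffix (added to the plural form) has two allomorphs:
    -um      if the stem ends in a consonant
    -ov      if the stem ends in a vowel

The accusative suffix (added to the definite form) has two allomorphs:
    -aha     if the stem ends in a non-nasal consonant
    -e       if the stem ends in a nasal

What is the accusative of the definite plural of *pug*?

*pug*: final consonant = /g/, voiced → -igi → *pugigi*.
Since the final sound of the plural form *pugigi* is /i/ (a vowel), it takes -ov, giving *pugigiov*.
The definite form *pugigiov*: final consonant = /v/, non-nasal → -aha → *pugigiovaha*.

pugigiovaha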